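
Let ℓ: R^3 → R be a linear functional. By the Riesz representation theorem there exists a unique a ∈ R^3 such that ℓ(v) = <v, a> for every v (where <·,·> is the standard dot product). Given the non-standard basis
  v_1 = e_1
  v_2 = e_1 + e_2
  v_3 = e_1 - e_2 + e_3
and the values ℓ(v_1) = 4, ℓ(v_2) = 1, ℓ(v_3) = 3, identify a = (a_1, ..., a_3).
a = (4, -3, -4)

Write a = (a_1, ..., a_3) in the standard basis. For each basis vector v_i, ℓ(v_i) = <v_i, a> is a linear equation in the a_j's. Collect the n equations into a matrix system V a = ℓ, where row i of V is v_i (expressed in the standard basis). Since V is invertible (lower-triangular with 1s on the diagonal, up to permutation), solve by back-substitution:
  V =
[[1, 0, 0],
 [1, 1, 0],
 [1, -1, 1]]
  V a = (4, 1, 3)
Solving gives a = (4, -3, -4).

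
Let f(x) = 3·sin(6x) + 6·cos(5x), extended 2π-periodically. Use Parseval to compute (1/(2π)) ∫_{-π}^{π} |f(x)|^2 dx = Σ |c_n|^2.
Σ |c_n|^2 = 45/2

Expand |f|^2 and use orthogonality of {sin(nx), cos(mx)} on [-π, π]:
  ∫_{-π}^{π} sin(nx)^2 dx = π, ∫ cos(mx)^2 dx = π, and cross terms integrate to 0.
So ∫_{-π}^{π} f(x)^2 dx = 3^2 · π + 6^2 · π = (9 + 36)π.
Divide by 2π: (9 + 36)/2 = 45/2.
By Parseval, this equals Σ |c_n|^2.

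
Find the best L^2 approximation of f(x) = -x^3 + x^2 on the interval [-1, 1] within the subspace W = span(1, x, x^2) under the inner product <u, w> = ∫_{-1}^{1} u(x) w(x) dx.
g(x) = x^2 - 3*x/5

The best approximation g ∈ W is the orthogonal projection of f onto W. Writing g = a_0 + a_1 x + a_2 x^2, the coefficients solve the normal equations G · a = b where
  G_{ij} = <φ_i, φ_j> and b_i = <f, φ_i>, with φ_0 = 1, φ_1 = x, φ_2 = x^2.
G =
  [2, 0, 2/3]
  [0, 2/3, 0]
  [2/3, 0, 2/5],
b = (2/3, -2/5, 2/5).
Solving gives a_0 = 0, a_1 = -3/5, a_2 = 1, so
  g(x) = x^2 - 3*x/5.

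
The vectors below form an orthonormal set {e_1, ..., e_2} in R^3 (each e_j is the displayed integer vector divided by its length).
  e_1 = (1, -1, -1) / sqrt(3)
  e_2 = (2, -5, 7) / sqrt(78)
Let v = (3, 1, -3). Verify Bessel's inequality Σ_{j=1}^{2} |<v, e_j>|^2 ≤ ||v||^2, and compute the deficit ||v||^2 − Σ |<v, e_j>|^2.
Σ |<v, e_j>|^2 = 175/13; ||v||^2 = 19; deficit = 72/13

Write each e_j = u_j / sqrt(<u_j, u_j>) where u_j is the displayed integer vector. Then <v, e_j> = <v, u_j> / sqrt(<u_j, u_j>), so |<v, e_j>|^2 = <v, u_j>^2 / <u_j, u_j>.
Coefficients: <v, e_1> = 5/sqrt(3), <v, e_2> = -20/sqrt(78).
Square and sum: Σ |<v, e_j>|^2 = 175/13.
Compute ||v||^2 = v·v = 19.
Deficit = 19 − 175/13 = 72/13 ≥ 0, confirming Bessel's inequality. (The deficit equals ||v − Σ <v,e_j> e_j||^2, the squared distance from v to span{e_j}.)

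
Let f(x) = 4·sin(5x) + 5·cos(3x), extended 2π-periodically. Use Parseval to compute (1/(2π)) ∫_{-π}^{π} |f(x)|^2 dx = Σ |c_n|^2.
Σ |c_n|^2 = 41/2

Expand |f|^2 and use orthogonality of {sin(nx), cos(mx)} on [-π, π]:
  ∫_{-π}^{π} sin(nx)^2 dx = π, ∫ cos(mx)^2 dx = π, and cross terms integrate to 0.
So ∫_{-π}^{π} f(x)^2 dx = 4^2 · π + 5^2 · π = (16 + 25)π.
Divide by 2π: (16 + 25)/2 = 41/2.
By Parseval, this equals Σ |c_n|^2.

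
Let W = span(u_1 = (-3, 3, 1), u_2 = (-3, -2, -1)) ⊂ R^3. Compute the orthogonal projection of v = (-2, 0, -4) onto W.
proj_W(v) = (-291/131, -174/131, -89/131)

Set up U = [u_1 | ... | u_2] ∈ R^(3×2). The projector onto W = col(U) is P = U (U^T U)^(-1) U^T.
Compute U^T U =
  [19, 2]
  [2, 14],
and U^T v = (2, 10).
Solve U^T U · c = U^T v for the coefficients: c = (4/131, 93/131). The projection is proj_W(v) = U c.
Check: (v - proj_W(v)) · u_1 = 0  (should be 0).
Check: (v - proj_W(v)) · u_2 = 0  (should be 0).
Result: proj_W(v) = (-291/131, -174/131, -89/131).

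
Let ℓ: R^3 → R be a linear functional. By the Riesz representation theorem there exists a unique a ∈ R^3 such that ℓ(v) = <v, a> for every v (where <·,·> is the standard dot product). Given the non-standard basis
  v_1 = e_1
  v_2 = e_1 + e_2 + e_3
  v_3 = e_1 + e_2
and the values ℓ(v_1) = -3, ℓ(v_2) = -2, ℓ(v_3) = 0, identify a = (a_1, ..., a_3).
a = (-3, 3, -2)

Write a = (a_1, ..., a_3) in the standard basis. For each basis vector v_i, ℓ(v_i) = <v_i, a> is a linear equation in the a_j's. Collect the n equations into a matrix system V a = ℓ, where row i of V is v_i (expressed in the standard basis). Since V is invertible (lower-triangular with 1s on the diagonal, up to permutation), solve by back-substitution:
  V =
[[1, 0, 0],
 [1, 1, 1],
 [1, 1, 0]]
  V a = (-3, -2, 0)
Solving gives a = (-3, 3, -2).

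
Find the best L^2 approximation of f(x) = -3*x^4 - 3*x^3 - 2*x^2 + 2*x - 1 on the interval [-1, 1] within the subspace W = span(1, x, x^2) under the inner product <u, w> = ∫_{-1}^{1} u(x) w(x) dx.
g(x) = -32*x^2/7 + x/5 - 26/35

The best approximation g ∈ W is the orthogonal projection of f onto W. Writing g = a_0 + a_1 x + a_2 x^2, the coefficients solve the normal equations G · a = b where
  G_{ij} = <φ_i, φ_j> and b_i = <f, φ_i>, with φ_0 = 1, φ_1 = x, φ_2 = x^2.
G =
  [2, 0, 2/3]
  [0, 2/3, 0]
  [2/3, 0, 2/5],
b = (-68/15, 2/15, -244/105).
Solving gives a_0 = -26/35, a_1 = 1/5, a_2 = -32/7, so
  g(x) = -32*x^2/7 + x/5 - 26/35.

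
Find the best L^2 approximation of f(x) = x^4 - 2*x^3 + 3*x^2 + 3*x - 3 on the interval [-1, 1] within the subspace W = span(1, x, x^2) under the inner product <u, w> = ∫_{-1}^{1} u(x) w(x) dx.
g(x) = 27*x^2/7 + 9*x/5 - 108/35

The best approximation g ∈ W is the orthogonal projection of f onto W. Writing g = a_0 + a_1 x + a_2 x^2, the coefficients solve the normal equations G · a = b where
  G_{ij} = <φ_i, φ_j> and b_i = <f, φ_i>, with φ_0 = 1, φ_1 = x, φ_2 = x^2.
G =
  [2, 0, 2/3]
  [0, 2/3, 0]
  [2/3, 0, 2/5],
b = (-18/5, 6/5, -18/35).
Solving gives a_0 = -108/35, a_1 = 9/5, a_2 = 27/7, so
  g(x) = 27*x^2/7 + 9*x/5 - 108/35.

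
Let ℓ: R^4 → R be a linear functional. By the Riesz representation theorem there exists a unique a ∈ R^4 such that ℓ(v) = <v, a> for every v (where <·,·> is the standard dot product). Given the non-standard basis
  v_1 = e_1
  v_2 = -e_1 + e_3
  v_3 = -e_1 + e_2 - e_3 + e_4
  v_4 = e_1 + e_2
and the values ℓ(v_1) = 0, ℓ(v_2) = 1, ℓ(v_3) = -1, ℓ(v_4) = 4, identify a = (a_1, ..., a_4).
a = (0, 4, 1, -4)

Write a = (a_1, ..., a_4) in the standard basis. For each basis vector v_i, ℓ(v_i) = <v_i, a> is a linear equation in the a_j's. Collect the n equations into a matrix system V a = ℓ, where row i of V is v_i (expressed in the standard basis). Since V is invertible (lower-triangular with 1s on the diagonal, up to permutation), solve by back-substitution:
  V =
[[1, 0, 0, 0],
 [-1, 0, 1, 0],
 [-1, 1, -1, 1],
 [1, 1, 0, 0]]
  V a = (0, 1, -1, 4)
Solving gives a = (0, 4, 1, -4).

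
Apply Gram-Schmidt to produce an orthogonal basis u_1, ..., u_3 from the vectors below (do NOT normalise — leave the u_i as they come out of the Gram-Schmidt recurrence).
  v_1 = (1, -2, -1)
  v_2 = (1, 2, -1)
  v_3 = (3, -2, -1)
Orthogonal basis:
  u_1 = (1, -2, -1)
  u_2 = (4/3, 4/3, -4/3)
  u_3 = (1, 0, 1)

Apply the Gram-Schmidt recurrence
  u_1 = v_1
  u_i = v_i − Σ_{j<i} ((v_i · u_j) / (u_j · u_j)) · u_j.

Step by step this gives:
  u_1 = (1, -2, -1)
  u_2 = (4/3, 4/3, -4/3)
  u_3 = (1, 0, 1)

Orthogonality check:
  u_2 · u_1 = 0 (should be 0)
  u_3 · u_1 = 0 (should be 0)
  u_3 · u_2 = 0 (should be 0)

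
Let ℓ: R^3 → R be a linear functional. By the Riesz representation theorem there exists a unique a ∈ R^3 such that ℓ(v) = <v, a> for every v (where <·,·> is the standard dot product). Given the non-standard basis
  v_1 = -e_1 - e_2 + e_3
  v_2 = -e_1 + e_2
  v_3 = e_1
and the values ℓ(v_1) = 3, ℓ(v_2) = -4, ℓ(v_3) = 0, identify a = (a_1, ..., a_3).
a = (0, -4, -1)

Write a = (a_1, ..., a_3) in the standard basis. For each basis vector v_i, ℓ(v_i) = <v_i, a> is a linear equation in the a_j's. Collect the n equations into a matrix system V a = ℓ, where row i of V is v_i (expressed in the standard basis). Since V is invertible (lower-triangular with 1s on the diagonal, up to permutation), solve by back-substitution:
  V =
[[-1, -1, 1],
 [-1, 1, 0],
 [1, 0, 0]]
  V a = (3, -4, 0)
Solving gives a = (0, -4, -1).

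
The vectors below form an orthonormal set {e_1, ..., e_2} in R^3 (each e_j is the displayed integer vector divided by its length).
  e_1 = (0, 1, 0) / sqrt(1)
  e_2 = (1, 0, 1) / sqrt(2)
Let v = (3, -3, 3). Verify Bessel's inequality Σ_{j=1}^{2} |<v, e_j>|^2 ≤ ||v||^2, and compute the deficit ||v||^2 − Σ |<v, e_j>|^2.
Σ |<v, e_j>|^2 = 27; ||v||^2 = 27; deficit = 0

Write each e_j = u_j / sqrt(<u_j, u_j>) where u_j is the displayed integer vector. Then <v, e_j> = <v, u_j> / sqrt(<u_j, u_j>), so |<v, e_j>|^2 = <v, u_j>^2 / <u_j, u_j>.
Coefficients: <v, e_1> = -3/sqrt(1), <v, e_2> = 6/sqrt(2).
Square and sum: Σ |<v, e_j>|^2 = 27.
Compute ||v||^2 = v·v = 27.
Deficit = 27 − 27 = 0 ≥ 0, confirming Bessel's inequality. (The deficit equals ||v − Σ <v,e_j> e_j||^2, the squared distance from v to span{e_j}.)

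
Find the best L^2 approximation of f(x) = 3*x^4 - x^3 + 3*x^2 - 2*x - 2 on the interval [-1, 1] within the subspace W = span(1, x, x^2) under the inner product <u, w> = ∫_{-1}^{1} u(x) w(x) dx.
g(x) = 39*x^2/7 - 13*x/5 - 79/35

The best approximation g ∈ W is the orthogonal projection of f onto W. Writing g = a_0 + a_1 x + a_2 x^2, the coefficients solve the normal equations G · a = b where
  G_{ij} = <φ_i, φ_j> and b_i = <f, φ_i>, with φ_0 = 1, φ_1 = x, φ_2 = x^2.
G =
  [2, 0, 2/3]
  [0, 2/3, 0]
  [2/3, 0, 2/5],
b = (-4/5, -26/15, 76/105).
Solving gives a_0 = -79/35, a_1 = -13/5, a_2 = 39/7, so
  g(x) = 39*x^2/7 - 13*x/5 - 79/35.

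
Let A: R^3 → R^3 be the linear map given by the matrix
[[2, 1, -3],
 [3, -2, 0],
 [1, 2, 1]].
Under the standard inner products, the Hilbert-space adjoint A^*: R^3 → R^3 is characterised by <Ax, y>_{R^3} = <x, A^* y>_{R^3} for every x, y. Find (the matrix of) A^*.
A^* = A^T =
[[2, 3, 1],
 [1, -2, 2],
 [-3, 0, 1]]

For real matrices with standard dot products, the defining identity <Ax, y> = <x, A^* y> gives (Ax)^T y = x^T (A^*) y, i.e. x^T A^T y = x^T (A^*) y. Since this holds for all x, y, we must have A^* = A^T. Therefore
A^* =
[[2, 3, 1],
 [1, -2, 2],
 [-3, 0, 1]].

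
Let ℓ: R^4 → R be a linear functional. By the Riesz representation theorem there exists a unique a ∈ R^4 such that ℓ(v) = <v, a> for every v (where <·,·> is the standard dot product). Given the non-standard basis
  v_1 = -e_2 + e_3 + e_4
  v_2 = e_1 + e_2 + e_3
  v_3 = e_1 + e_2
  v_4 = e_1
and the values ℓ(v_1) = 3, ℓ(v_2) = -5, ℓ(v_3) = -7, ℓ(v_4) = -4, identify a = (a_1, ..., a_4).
a = (-4, -3, 2, -2)

Write a = (a_1, ..., a_4) in the standard basis. For each basis vector v_i, ℓ(v_i) = <v_i, a> is a linear equation in the a_j's. Collect the n equations into a matrix system V a = ℓ, where row i of V is v_i (expressed in the standard basis). Since V is invertible (lower-triangular with 1s on the diagonal, up to permutation), solve by back-substitution:
  V =
[[0, -1, 1, 1],
 [1, 1, 1, 0],
 [1, 1, 0, 0],
 [1, 0, 0, 0]]
  V a = (3, -5, -7, -4)
Solving gives a = (-4, -3, 2, -2).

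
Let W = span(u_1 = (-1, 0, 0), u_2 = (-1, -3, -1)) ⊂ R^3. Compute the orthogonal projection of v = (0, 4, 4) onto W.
proj_W(v) = (0, 24/5, 8/5)

Set up U = [u_1 | ... | u_2] ∈ R^(3×2). The projector onto W = col(U) is P = U (U^T U)^(-1) U^T.
Compute U^T U =
  [1, 1]
  [1, 11],
and U^T v = (0, -16).
Solve U^T U · c = U^T v for the coefficients: c = (8/5, -8/5). The projection is proj_W(v) = U c.
Check: (v - proj_W(v)) · u_1 = 0  (should be 0).
Check: (v - proj_W(v)) · u_2 = 0  (should be 0).
Result: proj_W(v) = (0, 24/5, 8/5).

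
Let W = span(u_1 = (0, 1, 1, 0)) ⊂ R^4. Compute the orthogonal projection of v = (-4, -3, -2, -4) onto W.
proj_W(v) = (0, -5/2, -5/2, 0)

Set up U = [u_1 | ... | u_1] ∈ R^(4×1). The projector onto W = col(U) is P = U (U^T U)^(-1) U^T.
Compute U^T U =
  [2],
and U^T v = (-5).
Solve U^T U · c = U^T v for the coefficients: c = (-5/2). The projection is proj_W(v) = U c.
Check: (v - proj_W(v)) · u_1 = 0  (should be 0).
Result: proj_W(v) = (0, -5/2, -5/2, 0).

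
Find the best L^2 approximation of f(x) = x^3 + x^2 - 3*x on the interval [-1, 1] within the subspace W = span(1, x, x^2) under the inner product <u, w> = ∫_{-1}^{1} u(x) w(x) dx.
g(x) = x^2 - 12*x/5

The best approximation g ∈ W is the orthogonal projection of f onto W. Writing g = a_0 + a_1 x + a_2 x^2, the coefficients solve the normal equations G · a = b where
  G_{ij} = <φ_i, φ_j> and b_i = <f, φ_i>, with φ_0 = 1, φ_1 = x, φ_2 = x^2.
G =
  [2, 0, 2/3]
  [0, 2/3, 0]
  [2/3, 0, 2/5],
b = (2/3, -8/5, 2/5).
Solving gives a_0 = 0, a_1 = -12/5, a_2 = 1, so
  g(x) = x^2 - 12*x/5.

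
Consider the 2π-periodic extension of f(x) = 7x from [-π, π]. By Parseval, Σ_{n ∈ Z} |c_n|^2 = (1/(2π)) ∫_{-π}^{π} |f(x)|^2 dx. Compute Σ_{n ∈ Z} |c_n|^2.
Σ |c_n|^2 = 49π^2/3

Expand and integrate term by term over [-π, π]:
  ∫ (7x)^2 dx = 49·(2π^3/3); ∫ 2·7·(0)·x dx = 0 (odd integrand); ∫ 0^2 dx = 0·2π.
So (1/(2π)) ∫_{-π}^{π} (7x)^2 dx = 49π^2/3 + 0 = 49π^2/3.
Parseval ⇒ Σ |c_n|^2 = 49π^2/3.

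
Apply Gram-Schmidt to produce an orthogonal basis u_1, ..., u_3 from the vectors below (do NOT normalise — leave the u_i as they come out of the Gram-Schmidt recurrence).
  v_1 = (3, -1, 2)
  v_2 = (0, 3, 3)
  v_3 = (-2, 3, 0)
Orthogonal basis:
  u_1 = (3, -1, 2)
  u_2 = (-9/14, 45/14, 18/7)
  u_3 = (1/3, 1/3, -1/3)

Apply the Gram-Schmidt recurrence
  u_1 = v_1
  u_i = v_i − Σ_{j<i} ((v_i · u_j) / (u_j · u_j)) · u_j.

Step by step this gives:
  u_1 = (3, -1, 2)
  u_2 = (-9/14, 45/14, 18/7)
  u_3 = (1/3, 1/3, -1/3)

Orthogonality check:
  u_2 · u_1 = 0 (should be 0)
  u_3 · u_1 = 0 (should be 0)
  u_3 · u_2 = 0 (should be 0)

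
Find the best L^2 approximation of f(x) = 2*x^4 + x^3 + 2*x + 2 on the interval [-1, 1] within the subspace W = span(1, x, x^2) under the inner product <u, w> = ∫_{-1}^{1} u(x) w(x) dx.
g(x) = 12*x^2/7 + 13*x/5 + 64/35

The best approximation g ∈ W is the orthogonal projection of f onto W. Writing g = a_0 + a_1 x + a_2 x^2, the coefficients solve the normal equations G · a = b where
  G_{ij} = <φ_i, φ_j> and b_i = <f, φ_i>, with φ_0 = 1, φ_1 = x, φ_2 = x^2.
G =
  [2, 0, 2/3]
  [0, 2/3, 0]
  [2/3, 0, 2/5],
b = (24/5, 26/15, 40/21).
Solving gives a_0 = 64/35, a_1 = 13/5, a_2 = 12/7, so
  g(x) = 12*x^2/7 + 13*x/5 + 64/35.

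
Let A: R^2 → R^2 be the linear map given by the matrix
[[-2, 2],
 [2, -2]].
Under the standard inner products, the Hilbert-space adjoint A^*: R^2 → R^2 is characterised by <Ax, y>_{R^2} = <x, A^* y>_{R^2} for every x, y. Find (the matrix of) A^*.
A^* = A^T =
[[-2, 2],
 [2, -2]]

For real matrices with standard dot products, the defining identity <Ax, y> = <x, A^* y> gives (Ax)^T y = x^T (A^*) y, i.e. x^T A^T y = x^T (A^*) y. Since this holds for all x, y, we must have A^* = A^T. Therefore
A^* =
[[-2, 2],
 [2, -2]].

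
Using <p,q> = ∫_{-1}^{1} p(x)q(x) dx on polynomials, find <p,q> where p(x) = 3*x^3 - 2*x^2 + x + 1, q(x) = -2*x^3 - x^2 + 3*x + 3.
<p,q> = 548/105

Expand the product: p(x)·q(x) = -6*x^6 + x^5 + 9*x^4 - 4*x^2 + 6*x + 3.
∫_{-1}^{1} of each monomial x^k gives [2/(k+1) if k even, 0 if k odd]. Integrating term-by-term (or equivalently evaluating the antiderivative F(x) = -6*x^7/7 + x^6/6 + 9*x^5/5 - 4*x^3/3 + 3*x^2 + 3*x at the endpoints):
  F(1) − F(−1) = 1213/210 − (39/70) = 548/105.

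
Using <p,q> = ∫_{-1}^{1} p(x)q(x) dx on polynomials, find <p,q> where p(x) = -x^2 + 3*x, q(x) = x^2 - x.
<p,q> = -12/5

Expand the product: p(x)·q(x) = -x^4 + 4*x^3 - 3*x^2.
∫_{-1}^{1} of each monomial x^k gives [2/(k+1) if k even, 0 if k odd]. Integrating term-by-term (or equivalently evaluating the antiderivative F(x) = -x^5/5 + x^4 - x^3 at the endpoints):
  F(1) − F(−1) = -1/5 − (11/5) = -12/5.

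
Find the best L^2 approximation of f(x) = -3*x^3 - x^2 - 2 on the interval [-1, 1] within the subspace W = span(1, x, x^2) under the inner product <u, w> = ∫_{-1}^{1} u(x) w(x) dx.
g(x) = -x^2 - 9*x/5 - 2

The best approximation g ∈ W is the orthogonal projection of f onto W. Writing g = a_0 + a_1 x + a_2 x^2, the coefficients solve the normal equations G · a = b where
  G_{ij} = <φ_i, φ_j> and b_i = <f, φ_i>, with φ_0 = 1, φ_1 = x, φ_2 = x^2.
G =
  [2, 0, 2/3]
  [0, 2/3, 0]
  [2/3, 0, 2/5],
b = (-14/3, -6/5, -26/15).
Solving gives a_0 = -2, a_1 = -9/5, a_2 = -1, so
  g(x) = -x^2 - 9*x/5 - 2.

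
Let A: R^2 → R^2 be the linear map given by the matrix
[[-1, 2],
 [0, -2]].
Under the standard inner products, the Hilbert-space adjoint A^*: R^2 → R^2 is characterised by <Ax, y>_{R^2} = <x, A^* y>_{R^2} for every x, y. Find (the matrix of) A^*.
A^* = A^T =
[[-1, 0],
 [2, -2]]

For real matrices with standard dot products, the defining identity <Ax, y> = <x, A^* y> gives (Ax)^T y = x^T (A^*) y, i.e. x^T A^T y = x^T (A^*) y. Since this holds for all x, y, we must have A^* = A^T. Therefore
A^* =
[[-1, 0],
 [2, -2]].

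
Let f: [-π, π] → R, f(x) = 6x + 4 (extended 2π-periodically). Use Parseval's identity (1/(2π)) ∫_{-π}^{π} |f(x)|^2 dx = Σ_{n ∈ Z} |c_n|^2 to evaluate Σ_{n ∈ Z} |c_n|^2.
Σ |c_n|^2 = 12π^2 + 16

Expand and integrate term by term over [-π, π]:
  ∫ (6x)^2 dx = 36·(2π^3/3); ∫ 2·6·(4)·x dx = 0 (odd integrand); ∫ 4^2 dx = 16·2π.
So (1/(2π)) ∫_{-π}^{π} (6x + 4)^2 dx = 36π^2/3 + 16 = 12π^2 + 16.
Parseval ⇒ Σ |c_n|^2 = 12π^2 + 16.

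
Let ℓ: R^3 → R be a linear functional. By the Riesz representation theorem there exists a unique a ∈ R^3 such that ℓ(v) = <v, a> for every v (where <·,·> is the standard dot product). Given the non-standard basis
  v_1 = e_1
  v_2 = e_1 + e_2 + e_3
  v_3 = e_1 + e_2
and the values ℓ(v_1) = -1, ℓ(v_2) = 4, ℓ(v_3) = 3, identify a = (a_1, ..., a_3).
a = (-1, 4, 1)

Write a = (a_1, ..., a_3) in the standard basis. For each basis vector v_i, ℓ(v_i) = <v_i, a> is a linear equation in the a_j's. Collect the n equations into a matrix system V a = ℓ, where row i of V is v_i (expressed in the standard basis). Since V is invertible (lower-triangular with 1s on the diagonal, up to permutation), solve by back-substitution:
  V =
[[1, 0, 0],
 [1, 1, 1],
 [1, 1, 0]]
  V a = (-1, 4, 3)
Solving gives a = (-1, 4, 1).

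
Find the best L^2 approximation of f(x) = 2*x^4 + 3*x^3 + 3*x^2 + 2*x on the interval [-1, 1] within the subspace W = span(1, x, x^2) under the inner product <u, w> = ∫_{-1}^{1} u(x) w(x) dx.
g(x) = 33*x^2/7 + 19*x/5 - 6/35

The best approximation g ∈ W is the orthogonal projection of f onto W. Writing g = a_0 + a_1 x + a_2 x^2, the coefficients solve the normal equations G · a = b where
  G_{ij} = <φ_i, φ_j> and b_i = <f, φ_i>, with φ_0 = 1, φ_1 = x, φ_2 = x^2.
G =
  [2, 0, 2/3]
  [0, 2/3, 0]
  [2/3, 0, 2/5],
b = (14/5, 38/15, 62/35).
Solving gives a_0 = -6/35, a_1 = 19/5, a_2 = 33/7, so
  g(x) = 33*x^2/7 + 19*x/5 - 6/35.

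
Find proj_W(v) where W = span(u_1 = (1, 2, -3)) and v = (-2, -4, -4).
proj_W(v) = (1/7, 2/7, -3/7)

Set up U = [u_1 | ... | u_1] ∈ R^(3×1). The projector onto W = col(U) is P = U (U^T U)^(-1) U^T.
Compute U^T U =
  [14],
and U^T v = (2).
Solve U^T U · c = U^T v for the coefficients: c = (1/7). The projection is proj_W(v) = U c.
Check: (v - proj_W(v)) · u_1 = 0  (should be 0).
Result: proj_W(v) = (1/7, 2/7, -3/7).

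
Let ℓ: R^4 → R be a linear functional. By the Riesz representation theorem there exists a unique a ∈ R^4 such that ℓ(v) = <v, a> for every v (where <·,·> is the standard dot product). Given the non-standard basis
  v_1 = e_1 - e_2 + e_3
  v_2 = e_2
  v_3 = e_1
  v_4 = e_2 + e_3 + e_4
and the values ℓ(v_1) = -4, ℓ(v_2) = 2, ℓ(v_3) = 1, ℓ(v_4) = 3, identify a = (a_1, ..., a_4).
a = (1, 2, -3, 4)

Write a = (a_1, ..., a_4) in the standard basis. For each basis vector v_i, ℓ(v_i) = <v_i, a> is a linear equation in the a_j's. Collect the n equations into a matrix system V a = ℓ, where row i of V is v_i (expressed in the standard basis). Since V is invertible (lower-triangular with 1s on the diagonal, up to permutation), solve by back-substitution:
  V =
[[1, -1, 1, 0],
 [0, 1, 0, 0],
 [1, 0, 0, 0],
 [0, 1, 1, 1]]
  V a = (-4, 2, 1, 3)
Solving gives a = (1, 2, -3, 4).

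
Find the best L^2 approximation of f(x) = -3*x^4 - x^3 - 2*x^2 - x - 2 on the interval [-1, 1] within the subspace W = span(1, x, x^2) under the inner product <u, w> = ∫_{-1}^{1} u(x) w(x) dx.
g(x) = -32*x^2/7 - 8*x/5 - 61/35

The best approximation g ∈ W is the orthogonal projection of f onto W. Writing g = a_0 + a_1 x + a_2 x^2, the coefficients solve the normal equations G · a = b where
  G_{ij} = <φ_i, φ_j> and b_i = <f, φ_i>, with φ_0 = 1, φ_1 = x, φ_2 = x^2.
G =
  [2, 0, 2/3]
  [0, 2/3, 0]
  [2/3, 0, 2/5],
b = (-98/15, -16/15, -314/105).
Solving gives a_0 = -61/35, a_1 = -8/5, a_2 = -32/7, so
  g(x) = -32*x^2/7 - 8*x/5 - 61/35.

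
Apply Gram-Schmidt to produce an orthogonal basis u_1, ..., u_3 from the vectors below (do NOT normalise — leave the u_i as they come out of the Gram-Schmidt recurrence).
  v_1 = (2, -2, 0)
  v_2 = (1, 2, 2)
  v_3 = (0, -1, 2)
Orthogonal basis:
  u_1 = (2, -2, 0)
  u_2 = (3/2, 3/2, 2)
  u_3 = (-16/17, -16/17, 24/17)

Apply the Gram-Schmidt recurrence
  u_1 = v_1
  u_i = v_i − Σ_{j<i} ((v_i · u_j) / (u_j · u_j)) · u_j.

Step by step this gives:
  u_1 = (2, -2, 0)
  u_2 = (3/2, 3/2, 2)
  u_3 = (-16/17, -16/17, 24/17)

Orthogonality check:
  u_2 · u_1 = 0 (should be 0)
  u_3 · u_1 = 0 (should be 0)
  u_3 · u_2 = 0 (should be 0)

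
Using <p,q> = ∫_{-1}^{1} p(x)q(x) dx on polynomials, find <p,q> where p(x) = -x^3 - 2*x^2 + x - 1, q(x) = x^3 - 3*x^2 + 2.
<p,q> = -226/105

Expand the product: p(x)·q(x) = -x^6 + x^5 + 7*x^4 - 6*x^3 - x^2 + 2*x - 2.
∫_{-1}^{1} of each monomial x^k gives [2/(k+1) if k even, 0 if k odd]. Integrating term-by-term (or equivalently evaluating the antiderivative F(x) = -x^7/7 + x^6/6 + 7*x^5/5 - 3*x^4/2 - x^3/3 + x^2 - 2*x at the endpoints):
  F(1) − F(−1) = -148/105 − (26/35) = -226/105.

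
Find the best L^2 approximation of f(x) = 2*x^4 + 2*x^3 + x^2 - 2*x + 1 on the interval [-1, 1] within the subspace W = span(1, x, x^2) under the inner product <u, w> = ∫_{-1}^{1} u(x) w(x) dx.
g(x) = 19*x^2/7 - 4*x/5 + 29/35

The best approximation g ∈ W is the orthogonal projection of f onto W. Writing g = a_0 + a_1 x + a_2 x^2, the coefficients solve the normal equations G · a = b where
  G_{ij} = <φ_i, φ_j> and b_i = <f, φ_i>, with φ_0 = 1, φ_1 = x, φ_2 = x^2.
G =
  [2, 0, 2/3]
  [0, 2/3, 0]
  [2/3, 0, 2/5],
b = (52/15, -8/15, 172/105).
Solving gives a_0 = 29/35, a_1 = -4/5, a_2 = 19/7, so
  g(x) = 19*x^2/7 - 4*x/5 + 29/35.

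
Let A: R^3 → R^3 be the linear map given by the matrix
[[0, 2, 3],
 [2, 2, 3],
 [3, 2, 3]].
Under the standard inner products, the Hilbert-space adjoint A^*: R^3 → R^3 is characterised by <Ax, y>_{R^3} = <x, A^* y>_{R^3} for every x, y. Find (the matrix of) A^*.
A^* = A^T =
[[0, 2, 3],
 [2, 2, 2],
 [3, 3, 3]]

For real matrices with standard dot products, the defining identity <Ax, y> = <x, A^* y> gives (Ax)^T y = x^T (A^*) y, i.e. x^T A^T y = x^T (A^*) y. Since this holds for all x, y, we must have A^* = A^T. Therefore
A^* =
[[0, 2, 3],
 [2, 2, 2],
 [3, 3, 3]].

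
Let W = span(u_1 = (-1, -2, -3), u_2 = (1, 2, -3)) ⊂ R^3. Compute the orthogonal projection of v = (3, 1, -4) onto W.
proj_W(v) = (1, 2, -4)

Set up U = [u_1 | ... | u_2] ∈ R^(3×2). The projector onto W = col(U) is P = U (U^T U)^(-1) U^T.
Compute U^T U =
  [14, 4]
  [4, 14],
and U^T v = (7, 17).
Solve U^T U · c = U^T v for the coefficients: c = (1/6, 7/6). The projection is proj_W(v) = U c.
Check: (v - proj_W(v)) · u_1 = 0  (should be 0).
Check: (v - proj_W(v)) · u_2 = 0  (should be 0).
Result: proj_W(v) = (1, 2, -4).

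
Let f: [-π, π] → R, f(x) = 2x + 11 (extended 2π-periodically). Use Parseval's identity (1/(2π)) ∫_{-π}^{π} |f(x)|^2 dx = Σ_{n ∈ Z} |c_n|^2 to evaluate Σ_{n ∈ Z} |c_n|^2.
Σ |c_n|^2 = 4π^2/3 + 121

Expand and integrate term by term over [-π, π]:
  ∫ (2x)^2 dx = 4·(2π^3/3); ∫ 2·2·(11)·x dx = 0 (odd integrand); ∫ 11^2 dx = 121·2π.
So (1/(2π)) ∫_{-π}^{π} (2x + 11)^2 dx = 4π^2/3 + 121 = 4π^2/3 + 121.
Parseval ⇒ Σ |c_n|^2 = 4π^2/3 + 121.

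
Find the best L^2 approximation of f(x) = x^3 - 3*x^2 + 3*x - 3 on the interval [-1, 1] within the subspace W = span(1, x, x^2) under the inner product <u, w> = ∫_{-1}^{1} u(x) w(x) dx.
g(x) = -3*x^2 + 18*x/5 - 3

The best approximation g ∈ W is the orthogonal projection of f onto W. Writing g = a_0 + a_1 x + a_2 x^2, the coefficients solve the normal equations G · a = b where
  G_{ij} = <φ_i, φ_j> and b_i = <f, φ_i>, with φ_0 = 1, φ_1 = x, φ_2 = x^2.
G =
  [2, 0, 2/3]
  [0, 2/3, 0]
  [2/3, 0, 2/5],
b = (-8, 12/5, -16/5).
Solving gives a_0 = -3, a_1 = 18/5, a_2 = -3, so
  g(x) = -3*x^2 + 18*x/5 - 3.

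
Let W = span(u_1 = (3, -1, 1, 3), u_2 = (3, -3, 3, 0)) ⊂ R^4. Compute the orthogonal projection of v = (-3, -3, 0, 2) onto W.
proj_W(v) = (0, 0, 0, 0)

Set up U = [u_1 | ... | u_2] ∈ R^(4×2). The projector onto W = col(U) is P = U (U^T U)^(-1) U^T.
Compute U^T U =
  [20, 15]
  [15, 27],
and U^T v = (0, 0).
Solve U^T U · c = U^T v for the coefficients: c = (0, 0). The projection is proj_W(v) = U c.
Check: (v - proj_W(v)) · u_1 = 0  (should be 0).
Check: (v - proj_W(v)) · u_2 = 0  (should be 0).
Result: proj_W(v) = (0, 0, 0, 0).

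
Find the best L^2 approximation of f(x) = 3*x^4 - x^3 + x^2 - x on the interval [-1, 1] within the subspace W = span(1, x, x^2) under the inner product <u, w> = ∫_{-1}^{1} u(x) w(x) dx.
g(x) = 25*x^2/7 - 8*x/5 - 9/35

The best approximation g ∈ W is the orthogonal projection of f onto W. Writing g = a_0 + a_1 x + a_2 x^2, the coefficients solve the normal equations G · a = b where
  G_{ij} = <φ_i, φ_j> and b_i = <f, φ_i>, with φ_0 = 1, φ_1 = x, φ_2 = x^2.
G =
  [2, 0, 2/3]
  [0, 2/3, 0]
  [2/3, 0, 2/5],
b = (28/15, -16/15, 44/35).
Solving gives a_0 = -9/35, a_1 = -8/5, a_2 = 25/7, so
  g(x) = 25*x^2/7 - 8*x/5 - 9/35.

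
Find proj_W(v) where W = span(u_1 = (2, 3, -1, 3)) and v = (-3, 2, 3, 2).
proj_W(v) = (6/23, 9/23, -3/23, 9/23)

Set up U = [u_1 | ... | u_1] ∈ R^(4×1). The projector onto W = col(U) is P = U (U^T U)^(-1) U^T.
Compute U^T U =
  [23],
and U^T v = (3).
Solve U^T U · c = U^T v for the coefficients: c = (3/23). The projection is proj_W(v) = U c.
Check: (v - proj_W(v)) · u_1 = 0  (should be 0).
Result: proj_W(v) = (6/23, 9/23, -3/23, 9/23).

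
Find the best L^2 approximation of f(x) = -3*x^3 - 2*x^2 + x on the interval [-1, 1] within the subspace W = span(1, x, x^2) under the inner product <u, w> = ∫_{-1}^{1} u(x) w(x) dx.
g(x) = -2*x^2 - 4*x/5

The best approximation g ∈ W is the orthogonal projection of f onto W. Writing g = a_0 + a_1 x + a_2 x^2, the coefficients solve the normal equations G · a = b where
  G_{ij} = <φ_i, φ_j> and b_i = <f, φ_i>, with φ_0 = 1, φ_1 = x, φ_2 = x^2.
G =
  [2, 0, 2/3]
  [0, 2/3, 0]
  [2/3, 0, 2/5],
b = (-4/3, -8/15, -4/5).
Solving gives a_0 = 0, a_1 = -4/5, a_2 = -2, so
  g(x) = -2*x^2 - 4*x/5.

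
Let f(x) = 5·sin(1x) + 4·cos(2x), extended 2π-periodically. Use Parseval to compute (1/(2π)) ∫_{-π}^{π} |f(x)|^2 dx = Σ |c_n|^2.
Σ |c_n|^2 = 41/2

Expand |f|^2 and use orthogonality of {sin(nx), cos(mx)} on [-π, π]:
  ∫_{-π}^{π} sin(nx)^2 dx = π, ∫ cos(mx)^2 dx = π, and cross terms integrate to 0.
So ∫_{-π}^{π} f(x)^2 dx = 5^2 · π + 4^2 · π = (25 + 16)π.
Divide by 2π: (25 + 16)/2 = 41/2.
By Parseval, this equals Σ |c_n|^2.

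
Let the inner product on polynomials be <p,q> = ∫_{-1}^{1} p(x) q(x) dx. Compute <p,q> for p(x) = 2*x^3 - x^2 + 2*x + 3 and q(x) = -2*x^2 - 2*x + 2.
<p,q> = 16/5

Expand the product: p(x)·q(x) = -4*x^5 - 2*x^4 + 2*x^3 - 12*x^2 - 2*x + 6.
∫_{-1}^{1} of each monomial x^k gives [2/(k+1) if k even, 0 if k odd]. Integrating term-by-term (or equivalently evaluating the antiderivative F(x) = -2*x^6/3 - 2*x^5/5 + x^4/2 - 4*x^3 - x^2 + 6*x at the endpoints):
  F(1) − F(−1) = 13/30 − (-83/30) = 16/5.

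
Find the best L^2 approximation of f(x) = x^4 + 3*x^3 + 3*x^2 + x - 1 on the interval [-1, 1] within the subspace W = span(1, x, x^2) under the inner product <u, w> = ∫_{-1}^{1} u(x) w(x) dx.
g(x) = 27*x^2/7 + 14*x/5 - 38/35

The best approximation g ∈ W is the orthogonal projection of f onto W. Writing g = a_0 + a_1 x + a_2 x^2, the coefficients solve the normal equations G · a = b where
  G_{ij} = <φ_i, φ_j> and b_i = <f, φ_i>, with φ_0 = 1, φ_1 = x, φ_2 = x^2.
G =
  [2, 0, 2/3]
  [0, 2/3, 0]
  [2/3, 0, 2/5],
b = (2/5, 28/15, 86/105).
Solving gives a_0 = -38/35, a_1 = 14/5, a_2 = 27/7, so
  g(x) = 27*x^2/7 + 14*x/5 - 38/35.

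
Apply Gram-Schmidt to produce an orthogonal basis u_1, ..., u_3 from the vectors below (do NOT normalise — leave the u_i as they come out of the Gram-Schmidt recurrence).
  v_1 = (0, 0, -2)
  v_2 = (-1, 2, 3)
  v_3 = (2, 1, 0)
Orthogonal basis:
  u_1 = (0, 0, -2)
  u_2 = (-1, 2, 0)
  u_3 = (2, 1, 0)

Apply the Gram-Schmidt recurrence
  u_1 = v_1
  u_i = v_i − Σ_{j<i} ((v_i · u_j) / (u_j · u_j)) · u_j.

Step by step this gives:
  u_1 = (0, 0, -2)
  u_2 = (-1, 2, 0)
  u_3 = (2, 1, 0)

Orthogonality check:
  u_2 · u_1 = 0 (should be 0)
  u_3 · u_1 = 0 (should be 0)
  u_3 · u_2 = 0 (should be 0)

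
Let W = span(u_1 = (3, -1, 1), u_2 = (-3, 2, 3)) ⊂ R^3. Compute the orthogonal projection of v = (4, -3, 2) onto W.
proj_W(v) = (411/89, -135/89, 145/89)

Set up U = [u_1 | ... | u_2] ∈ R^(3×2). The projector onto W = col(U) is P = U (U^T U)^(-1) U^T.
Compute U^T U =
  [11, -8]
  [-8, 22],
and U^T v = (17, -12).
Solve U^T U · c = U^T v for the coefficients: c = (139/89, 2/89). The projection is proj_W(v) = U c.
Check: (v - proj_W(v)) · u_1 = 0  (should be 0).
Check: (v - proj_W(v)) · u_2 = 0  (should be 0).
Result: proj_W(v) = (411/89, -135/89, 145/89).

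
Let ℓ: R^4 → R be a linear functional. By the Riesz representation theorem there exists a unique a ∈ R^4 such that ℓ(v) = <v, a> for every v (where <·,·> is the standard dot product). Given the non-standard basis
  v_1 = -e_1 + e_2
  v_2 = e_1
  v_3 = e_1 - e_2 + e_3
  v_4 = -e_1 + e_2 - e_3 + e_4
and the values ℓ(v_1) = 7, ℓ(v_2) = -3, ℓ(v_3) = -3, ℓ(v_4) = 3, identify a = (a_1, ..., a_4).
a = (-3, 4, 4, 0)

Write a = (a_1, ..., a_4) in the standard basis. For each basis vector v_i, ℓ(v_i) = <v_i, a> is a linear equation in the a_j's. Collect the n equations into a matrix system V a = ℓ, where row i of V is v_i (expressed in the standard basis). Since V is invertible (lower-triangular with 1s on the diagonal, up to permutation), solve by back-substitution:
  V =
[[-1, 1, 0, 0],
 [1, 0, 0, 0],
 [1, -1, 1, 0],
 [-1, 1, -1, 1]]
  V a = (7, -3, -3, 3)
Solving gives a = (-3, 4, 4, 0).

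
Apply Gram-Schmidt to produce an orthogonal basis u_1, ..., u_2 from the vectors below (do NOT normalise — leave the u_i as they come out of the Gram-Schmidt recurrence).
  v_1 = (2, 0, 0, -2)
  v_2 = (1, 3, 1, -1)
Orthogonal basis:
  u_1 = (2, 0, 0, -2)
  u_2 = (0, 3, 1, 0)

Apply the Gram-Schmidt recurrence
  u_1 = v_1
  u_i = v_i − Σ_{j<i} ((v_i · u_j) / (u_j · u_j)) · u_j.

Step by step this gives:
  u_1 = (2, 0, 0, -2)
  u_2 = (0, 3, 1, 0)

Orthogonality check:
  u_2 · u_1 = 0 (should be 0)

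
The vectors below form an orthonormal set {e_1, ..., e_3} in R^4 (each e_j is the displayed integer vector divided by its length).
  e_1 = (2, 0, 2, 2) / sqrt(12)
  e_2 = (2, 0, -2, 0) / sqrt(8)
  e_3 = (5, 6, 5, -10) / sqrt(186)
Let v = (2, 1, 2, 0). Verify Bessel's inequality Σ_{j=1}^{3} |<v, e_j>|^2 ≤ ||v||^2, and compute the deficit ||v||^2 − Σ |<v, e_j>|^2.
Σ |<v, e_j>|^2 = 278/31; ||v||^2 = 9; deficit = 1/31

Write each e_j = u_j / sqrt(<u_j, u_j>) where u_j is the displayed integer vector. Then <v, e_j> = <v, u_j> / sqrt(<u_j, u_j>), so |<v, e_j>|^2 = <v, u_j>^2 / <u_j, u_j>.
Coefficients: <v, e_1> = 8/sqrt(12), <v, e_2> = 0/sqrt(8), <v, e_3> = 26/sqrt(186).
Square and sum: Σ |<v, e_j>|^2 = 278/31.
Compute ||v||^2 = v·v = 9.
Deficit = 9 − 278/31 = 1/31 ≥ 0, confirming Bessel's inequality. (The deficit equals ||v − Σ <v,e_j> e_j||^2, the squared distance from v to span{e_j}.)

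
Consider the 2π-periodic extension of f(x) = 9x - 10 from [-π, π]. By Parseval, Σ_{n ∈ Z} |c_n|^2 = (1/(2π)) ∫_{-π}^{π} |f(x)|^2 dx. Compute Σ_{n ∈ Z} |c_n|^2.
Σ |c_n|^2 = 27π^2 + 100

Expand and integrate term by term over [-π, π]:
  ∫ (9x)^2 dx = 81·(2π^3/3); ∫ 2·9·(-10)·x dx = 0 (odd integrand); ∫ (-10)^2 dx = 100·2π.
So (1/(2π)) ∫_{-π}^{π} (9x - 10)^2 dx = 81π^2/3 + 100 = 27π^2 + 100.
Parseval ⇒ Σ |c_n|^2 = 27π^2 + 100.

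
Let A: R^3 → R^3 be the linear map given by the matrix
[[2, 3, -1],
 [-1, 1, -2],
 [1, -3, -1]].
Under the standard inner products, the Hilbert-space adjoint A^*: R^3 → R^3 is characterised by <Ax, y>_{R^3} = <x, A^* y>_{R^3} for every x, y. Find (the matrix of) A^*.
A^* = A^T =
[[2, -1, 1],
 [3, 1, -3],
 [-1, -2, -1]]

For real matrices with standard dot products, the defining identity <Ax, y> = <x, A^* y> gives (Ax)^T y = x^T (A^*) y, i.e. x^T A^T y = x^T (A^*) y. Since this holds for all x, y, we must have A^* = A^T. Therefore
A^* =
[[2, -1, 1],
 [3, 1, -3],
 [-1, -2, -1]].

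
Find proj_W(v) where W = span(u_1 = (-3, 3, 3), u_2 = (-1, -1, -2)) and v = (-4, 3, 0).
proj_W(v) = (-61/14, 27/14, 5/7)

Set up U = [u_1 | ... | u_2] ∈ R^(3×2). The projector onto W = col(U) is P = U (U^T U)^(-1) U^T.
Compute U^T U =
  [27, -6]
  [-6, 6],
and U^T v = (21, 1).
Solve U^T U · c = U^T v for the coefficients: c = (22/21, 17/14). The projection is proj_W(v) = U c.
Check: (v - proj_W(v)) · u_1 = 0  (should be 0).
Check: (v - proj_W(v)) · u_2 = 0  (should be 0).
Result: proj_W(v) = (-61/14, 27/14, 5/7).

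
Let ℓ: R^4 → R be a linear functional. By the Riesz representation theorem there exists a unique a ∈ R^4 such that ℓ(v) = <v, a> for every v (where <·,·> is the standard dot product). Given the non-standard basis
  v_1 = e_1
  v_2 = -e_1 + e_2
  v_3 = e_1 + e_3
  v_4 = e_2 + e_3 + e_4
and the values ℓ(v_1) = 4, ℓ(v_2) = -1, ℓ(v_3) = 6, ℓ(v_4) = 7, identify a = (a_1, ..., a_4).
a = (4, 3, 2, 2)

Write a = (a_1, ..., a_4) in the standard basis. For each basis vector v_i, ℓ(v_i) = <v_i, a> is a linear equation in the a_j's. Collect the n equations into a matrix system V a = ℓ, where row i of V is v_i (expressed in the standard basis). Since V is invertible (lower-triangular with 1s on the diagonal, up to permutation), solve by back-substitution:
  V =
[[1, 0, 0, 0],
 [-1, 1, 0, 0],
 [1, 0, 1, 0],
 [0, 1, 1, 1]]
  V a = (4, -1, 6, 7)
Solving gives a = (4, 3, 2, 2).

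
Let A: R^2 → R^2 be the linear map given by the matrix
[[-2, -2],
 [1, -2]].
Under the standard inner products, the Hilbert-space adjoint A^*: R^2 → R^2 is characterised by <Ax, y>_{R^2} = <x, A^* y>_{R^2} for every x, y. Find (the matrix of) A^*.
A^* = A^T =
[[-2, 1],
 [-2, -2]]

For real matrices with standard dot products, the defining identity <Ax, y> = <x, A^* y> gives (Ax)^T y = x^T (A^*) y, i.e. x^T A^T y = x^T (A^*) y. Since this holds for all x, y, we must have A^* = A^T. Therefore
A^* =
[[-2, 1],
 [-2, -2]].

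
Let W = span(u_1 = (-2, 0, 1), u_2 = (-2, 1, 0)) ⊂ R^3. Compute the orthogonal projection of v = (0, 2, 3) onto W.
proj_W(v) = (-10/9, -2/9, 7/9)

Set up U = [u_1 | ... | u_2] ∈ R^(3×2). The projector onto W = col(U) is P = U (U^T U)^(-1) U^T.
Compute U^T U =
  [5, 4]
  [4, 5],
and U^T v = (3, 2).
Solve U^T U · c = U^T v for the coefficients: c = (7/9, -2/9). The projection is proj_W(v) = U c.
Check: (v - proj_W(v)) · u_1 = 0  (should be 0).
Check: (v - proj_W(v)) · u_2 = 0  (should be 0).
Result: proj_W(v) = (-10/9, -2/9, 7/9).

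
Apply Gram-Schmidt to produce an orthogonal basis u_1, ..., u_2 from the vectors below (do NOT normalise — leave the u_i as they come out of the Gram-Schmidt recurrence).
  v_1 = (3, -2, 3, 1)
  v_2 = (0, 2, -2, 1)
Orthogonal basis:
  u_1 = (3, -2, 3, 1)
  u_2 = (27/23, 28/23, -19/23, 32/23)

Apply the Gram-Schmidt recurrence
  u_1 = v_1
  u_i = v_i − Σ_{j<i} ((v_i · u_j) / (u_j · u_j)) · u_j.

Step by step this gives:
  u_1 = (3, -2, 3, 1)
  u_2 = (27/23, 28/23, -19/23, 32/23)

Orthogonality check:
  u_2 · u_1 = 0 (should be 0)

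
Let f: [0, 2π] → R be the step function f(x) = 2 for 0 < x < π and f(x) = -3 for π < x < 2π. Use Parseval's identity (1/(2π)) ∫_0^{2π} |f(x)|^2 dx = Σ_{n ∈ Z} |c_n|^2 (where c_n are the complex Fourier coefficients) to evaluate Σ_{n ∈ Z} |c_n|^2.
Σ |c_n|^2 = 13/2

Parseval equates the L^2 energy of f (normalised by 1/(2π)) with the ℓ^2 sum of its Fourier coefficients: (1/(2π)) ∫_0^{2π} |f|^2 = Σ |c_n|^2.
Compute the left side: (1/(2π)) [∫_0^π 2^2 dx + ∫_π^{2π} (-3)^2 dx] = (1/(2π)) · (4π + 9π) = (4 + 9)/2 = 13/2.
So Σ_{n ∈ Z} |c_n|^2 = 13/2.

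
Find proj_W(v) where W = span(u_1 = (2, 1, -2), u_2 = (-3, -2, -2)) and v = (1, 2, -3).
proj_W(v) = (239/137, 104/137, -394/137)

Set up U = [u_1 | ... | u_2] ∈ R^(3×2). The projector onto W = col(U) is P = U (U^T U)^(-1) U^T.
Compute U^T U =
  [9, -4]
  [-4, 17],
and U^T v = (10, -1).
Solve U^T U · c = U^T v for the coefficients: c = (166/137, 31/137). The projection is proj_W(v) = U c.
Check: (v - proj_W(v)) · u_1 = 0  (should be 0).
Check: (v - proj_W(v)) · u_2 = 0  (should be 0).
Result: proj_W(v) = (239/137, 104/137, -394/137).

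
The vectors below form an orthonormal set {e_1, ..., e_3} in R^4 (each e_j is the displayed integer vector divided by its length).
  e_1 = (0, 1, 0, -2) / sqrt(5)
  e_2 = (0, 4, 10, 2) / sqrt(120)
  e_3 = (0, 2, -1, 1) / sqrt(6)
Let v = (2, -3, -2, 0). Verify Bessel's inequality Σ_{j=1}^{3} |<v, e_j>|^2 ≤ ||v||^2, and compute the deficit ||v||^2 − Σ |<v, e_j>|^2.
Σ |<v, e_j>|^2 = 13; ||v||^2 = 17; deficit = 4

Write each e_j = u_j / sqrt(<u_j, u_j>) where u_j is the displayed integer vector. Then <v, e_j> = <v, u_j> / sqrt(<u_j, u_j>), so |<v, e_j>|^2 = <v, u_j>^2 / <u_j, u_j>.
Coefficients: <v, e_1> = -3/sqrt(5), <v, e_2> = -32/sqrt(120), <v, e_3> = -4/sqrt(6).
Square and sum: Σ |<v, e_j>|^2 = 13.
Compute ||v||^2 = v·v = 17.
Deficit = 17 − 13 = 4 ≥ 0, confirming Bessel's inequality. (The deficit equals ||v − Σ <v,e_j> e_j||^2, the squared distance from v to span{e_j}.)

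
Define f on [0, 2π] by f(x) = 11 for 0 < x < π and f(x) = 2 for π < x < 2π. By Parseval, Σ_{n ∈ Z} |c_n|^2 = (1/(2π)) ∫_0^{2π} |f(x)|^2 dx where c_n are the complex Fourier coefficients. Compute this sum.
Σ |c_n|^2 = 125/2

Parseval equates the L^2 energy of f (normalised by 1/(2π)) with the ℓ^2 sum of its Fourier coefficients: (1/(2π)) ∫_0^{2π} |f|^2 = Σ |c_n|^2.
Compute the left side: (1/(2π)) [∫_0^π 11^2 dx + ∫_π^{2π} 2^2 dx] = (1/(2π)) · (121π + 4π) = (121 + 4)/2 = 125/2.
So Σ_{n ∈ Z} |c_n|^2 = 125/2.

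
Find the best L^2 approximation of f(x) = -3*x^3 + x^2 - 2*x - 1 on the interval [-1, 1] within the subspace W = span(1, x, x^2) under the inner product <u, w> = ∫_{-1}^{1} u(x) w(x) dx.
g(x) = x^2 - 19*x/5 - 1

The best approximation g ∈ W is the orthogonal projection of f onto W. Writing g = a_0 + a_1 x + a_2 x^2, the coefficients solve the normal equations G · a = b where
  G_{ij} = <φ_i, φ_j> and b_i = <f, φ_i>, with φ_0 = 1, φ_1 = x, φ_2 = x^2.
G =
  [2, 0, 2/3]
  [0, 2/3, 0]
  [2/3, 0, 2/5],
b = (-4/3, -38/15, -4/15).
Solving gives a_0 = -1, a_1 = -19/5, a_2 = 1, so
  g(x) = x^2 - 19*x/5 - 1.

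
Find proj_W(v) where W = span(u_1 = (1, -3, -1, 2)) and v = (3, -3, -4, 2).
proj_W(v) = (4/3, -4, -4/3, 8/3)

Set up U = [u_1 | ... | u_1] ∈ R^(4×1). The projector onto W = col(U) is P = U (U^T U)^(-1) U^T.
Compute U^T U =
  [15],
and U^T v = (20).
Solve U^T U · c = U^T v for the coefficients: c = (4/3). The projection is proj_W(v) = U c.
Check: (v - proj_W(v)) · u_1 = 0  (should be 0).
Result: proj_W(v) = (4/3, -4, -4/3, 8/3).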